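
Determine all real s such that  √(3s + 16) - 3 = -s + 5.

s = 3

Isolate the radical: √(3s + 16) = -s + 8.
Square both sides: 3s + 16 = (-s + 8)².
Expand and rearrange: s² - 19s + 48 = 0.
Solving gives s = 16 or s = 3.
Check each candidate in the original equation:
  s = 16: √(64) = 8, while -s + 8 = -8 — extraneous.
  s = 3: √(25) = 5, while -s + 8 = 5 — valid.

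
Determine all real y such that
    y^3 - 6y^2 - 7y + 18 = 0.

y = -2 or y = 1.3542 or y = 6.6458

Possible rational roots are divisors of 18. Testing y = -2 gives 0, so (y + 2) is a factor.
Divide: y^3 - 6y^2 - 7y + 18 = (y + 2)(y^2 - 8y + 9).
Apply the quadratic formula to y^2 - 8y + 9 = 0: y = (8 +/- sqrt(28))/2, i.e. y ~= 6.6458 or y ~= 1.3542.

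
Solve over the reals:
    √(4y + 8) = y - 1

Square both sides: 4y + 8 = (y - 1)².
Expand and rearrange: y² - 6y - 7 = 0.
Solving gives y = 7 or y = -1.
Check each candidate in the original equation:
  y = 7: √(36) = 6, while y - 1 = 6 — valid.
  y = -1: √(4) = 2, while y - 1 = -2 — extraneous.

y = 7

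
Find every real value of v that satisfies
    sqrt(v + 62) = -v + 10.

Square both sides: v + 62 = (-v + 10)^2.
Expand and rearrange: v^2 - 21v + 38 = 0.
Solving gives v = 19 or v = 2.
Check each candidate in the original equation:
  v = 19: sqrt(81) = 9, while -v + 10 = -9 — extraneous.
  v = 2: sqrt(64) = 8, while -v + 10 = 8 — valid.

v = 2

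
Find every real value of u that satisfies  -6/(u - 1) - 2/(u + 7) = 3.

Multiply both sides by (u - 1)(u + 7):
-6(u + 7) - 2(u - 1) = 3(u - 1)(u + 7).
Expand and collect terms: 3u² + 26u + 19 = 0.
By the quadratic formula, u = (-26 ± √448) / 6, so u ≈ -0.8057 or u ≈ -7.861.
Neither value makes a denominator zero (u ≠ 1, u ≠ -7), so both are valid.

u = -7.861 or u = -0.8057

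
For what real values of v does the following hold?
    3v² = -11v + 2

v = -3.8403 or v = 0.1736

Rearrange to standard form: 3v² + 11v - 2 = 0.
Discriminant: (11)² − 4·3·(-2) = 145.
Quadratic formula: v = (-11 ± √145) / 6.
So v = -11/6 + √(145)/6 ≈ 0.1736 or v = -√(145)/6 - 11/6 ≈ -3.8403.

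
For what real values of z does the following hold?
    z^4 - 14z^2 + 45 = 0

Let u = z^2. The equation becomes u^2 - 14u + 45 = 0.
Factor: (u - 9)(u - 5) = 0, so u = 9 or u = 5.
z^2 = 9 gives z = +/-3.
z^2 = 5 gives z = +/-sqrt(5) ~= +/-2.2361.

z = -3 or z = -2.2361 or z = 2.2361 or z = 3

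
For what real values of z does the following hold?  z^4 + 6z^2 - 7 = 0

z = -1 or z = 1

Let u = z^2. The equation becomes u^2 + 6u - 7 = 0.
Factor: (u + 7)(u - 1) = 0, so u = -7 or u = 1.
z^2 = -7 < 0 has no real solution.
z^2 = 1 gives z = +/-1.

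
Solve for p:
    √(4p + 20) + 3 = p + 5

Isolate the radical: √(4p + 20) = p + 2.
Square both sides: 4p + 20 = (p + 2)².
Expand and rearrange: p² - 16 = 0.
Solving gives p = 4 or p = -4.
Check each candidate in the original equation:
  p = 4: √(36) = 6, while p + 2 = 6 — valid.
  p = -4: √(4) = 2, while p + 2 = -2 — extraneous.

p = 4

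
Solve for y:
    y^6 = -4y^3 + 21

Let u = y^3. The equation becomes u^2 + 4u - 21 = 0.
Factor: (u - 3)(u + 7) = 0, so u = 3 or u = -7.
y^3 = 3 gives y = (3)^(1/3) ~= 1.4422.
y^3 = -7 gives y = -(7)^(1/3) ~= -1.9129.

y = -1.9129 or y = 1.4422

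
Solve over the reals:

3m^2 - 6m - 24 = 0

Factor: 3(m + 2)(m - 4) = 0.
So m = -2 or m = 4.

m = -2 or m = 4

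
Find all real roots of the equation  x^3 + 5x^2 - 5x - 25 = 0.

Possible rational roots are divisors of -25. Testing x = -5 gives 0, so (x + 5) is a factor.
Divide: x^3 + 5x^2 - 5x - 25 = (x + 5)(x^2 - 5).
Apply the quadratic formula to x^2 - 5 = 0: x = (0 +/- sqrt(20))/2, i.e. x ~= 2.2361 or x ~= -2.2361.

x = -5 or x = -2.2361 or x = 2.2361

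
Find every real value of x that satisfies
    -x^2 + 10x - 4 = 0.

Discriminant: (10)^2 - 4*(-1)*(-4) = 84.
Quadratic formula: x = (-10 +/- sqrt(84)) / (-2).
So x = 5 - sqrt(21) ~= 0.4174 or x = sqrt(21) + 5 ~= 9.5826.

x = 0.4174 or x = 9.5826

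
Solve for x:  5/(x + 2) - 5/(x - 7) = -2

x = -4.0383 or x = 9.0383

Multiply both sides by (x + 2)(x - 7):
5(x - 7) - 5(x + 2) = -2(x + 2)(x - 7).
Expand and collect terms: -2x^2 + 10x + 73 = 0.
By the quadratic formula, x = (-10 +/- sqrt(684)) / -4, so x ~= -4.0383 or x ~= 9.0383.
Neither value makes a denominator zero (x != -2, x != 7), so both are valid.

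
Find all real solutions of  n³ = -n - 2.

n = -1

Rearrange: n³ + n + 2 = 0.
Possible rational roots are divisors of 2. Testing n = -1 gives 0, so (n + 1) is a factor.
Divide: n³ + n + 2 = (n + 1)(n² - n + 2).
The quadratic n² - n + 2 has discriminant -7 < 0, so no further real roots.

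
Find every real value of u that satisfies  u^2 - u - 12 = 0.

u = -3 or u = 4

Factor: (u - 4)(u + 3) = 0.
So u = 4 or u = -3.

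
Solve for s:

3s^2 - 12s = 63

Bring every term to one side: 3s^2 - 12s - 63 = 0.
Factor: 3(s - 7)(s + 3) = 0.
So s = 7 or s = -3.

s = -3 or s = 7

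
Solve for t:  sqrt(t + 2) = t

t = 2

Square both sides: t + 2 = (t)^2.
Expand and rearrange: t^2 - t - 2 = 0.
Solving gives t = 2 or t = -1.
Check each candidate in the original equation:
  t = 2: sqrt(4) = 2, while t = 2 — valid.
  t = -1: sqrt(1) = 1, while t = -1 — extraneous.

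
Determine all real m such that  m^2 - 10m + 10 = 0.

Discriminant: (-10)^2 - 4*1*10 = 60.
Quadratic formula: m = (10 +/- sqrt(60)) / 2.
So m = sqrt(15) + 5 ~= 8.873 or m = 5 - sqrt(15) ~= 1.127.

m = 1.127 or m = 8.873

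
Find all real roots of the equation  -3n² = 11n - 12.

Rearrange to standard form: -3n² - 11n + 12 = 0.
Discriminant: (-11)² − 4·(-3)·12 = 265.
Quadratic formula: n = (11 ± √265) / (-6).
So n = -√(265)/6 - 11/6 ≈ -4.5465 or n = -11/6 + √(265)/6 ≈ 0.8798.

n = -4.5465 or n = 0.8798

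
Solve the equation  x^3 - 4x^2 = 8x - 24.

Rearrange: x^3 - 4x^2 - 8x + 24 = 0.
Possible rational roots are divisors of 24. Testing x = 2 gives 0, so (x - 2) is a factor.
Divide: x^3 - 4x^2 - 8x + 24 = (x - 2)(x^2 - 2x - 12).
Apply the quadratic formula to x^2 - 2x - 12 = 0: x = (2 +/- sqrt(52))/2, i.e. x ~= 4.6056 or x ~= -2.6056.

x = -2.6056 or x = 2 or x = 4.6056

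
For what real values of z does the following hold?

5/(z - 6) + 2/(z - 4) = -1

z = -1.7016 or z = 4.7016

Multiply both sides by (z - 6)(z - 4):
5(z - 4) + 2(z - 6) = -(z - 6)(z - 4).
Expand and collect terms: -z² + 3z + 8 = 0.
By the quadratic formula, z = (-3 ± √41) / -2, so z ≈ -1.7016 or z ≈ 4.7016.
Neither value makes a denominator zero (z ≠ 6, z ≠ 4), so both are valid.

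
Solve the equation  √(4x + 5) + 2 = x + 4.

Isolate the radical: √(4x + 5) = x + 2.
Square both sides: 4x + 5 = (x + 2)².
Expand and rearrange: x² - 1 = 0.
Solving gives x = 1 or x = -1.
Check each candidate in the original equation:
  x = 1: √(9) = 3, while x + 2 = 3 — valid.
  x = -1: √(1) = 1, while x + 2 = 1 — valid.

x = -1 or x = 1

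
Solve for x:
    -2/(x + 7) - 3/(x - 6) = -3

Multiply both sides by (x + 7)(x - 6):
-2(x - 6) - 3(x + 7) = -3(x + 7)(x - 6).
Expand and collect terms: -3x^2 + 2x + 135 = 0.
By the quadratic formula, x = (-2 +/- sqrt(1624)) / -6, so x ~= -6.3831 or x ~= 7.0498.
Neither value makes a denominator zero (x != -7, x != 6), so both are valid.

x = -6.3831 or x = 7.0498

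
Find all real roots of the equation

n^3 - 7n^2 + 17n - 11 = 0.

n = 1

Possible rational roots are divisors of -11. Testing n = 1 gives 0, so (n - 1) is a factor.
Divide: n^3 - 7n^2 + 17n - 11 = (n - 1)(n^2 - 6n + 11).
The quadratic n^2 - 6n + 11 has discriminant -8 < 0, so no further real roots.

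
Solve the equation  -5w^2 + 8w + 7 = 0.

w = -0.6283 or w = 2.2283

Discriminant: (8)^2 - 4*(-5)*7 = 204.
Quadratic formula: w = (-8 +/- sqrt(204)) / (-10).
So w = 4/5 - sqrt(51)/5 ~= -0.6283 or w = 4/5 + sqrt(51)/5 ~= 2.2283.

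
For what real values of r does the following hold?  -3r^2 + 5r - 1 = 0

r = 0.2324 or r = 1.4343

Discriminant: (5)^2 - 4*(-3)*(-1) = 13.
Quadratic formula: r = (-5 +/- sqrt(13)) / (-6).
So r = 5/6 - sqrt(13)/6 ~= 0.2324 or r = sqrt(13)/6 + 5/6 ~= 1.4343.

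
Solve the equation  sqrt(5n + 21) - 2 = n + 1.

Isolate the radical: sqrt(5n + 21) = n + 3.
Square both sides: 5n + 21 = (n + 3)^2.
Expand and rearrange: n^2 + n - 12 = 0.
Solving gives n = 3 or n = -4.
Check each candidate in the original equation:
  n = 3: sqrt(36) = 6, while n + 3 = 6 — valid.
  n = -4: sqrt(1) = 1, while n + 3 = -1 — extraneous.

n = 3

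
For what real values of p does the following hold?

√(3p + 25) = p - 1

Square both sides: 3p + 25 = (p - 1)².
Expand and rearrange: p² - 5p - 24 = 0.
Solving gives p = 8 or p = -3.
Check each candidate in the original equation:
  p = 8: √(49) = 7, while p - 1 = 7 — valid.
  p = -3: √(16) = 4, while p - 1 = -4 — extraneous.

p = 8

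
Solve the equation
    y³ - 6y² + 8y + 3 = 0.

Possible rational roots are divisors of 3. Testing y = 3 gives 0, so (y - 3) is a factor.
Divide: y³ - 6y² + 8y + 3 = (y - 3)(y² - 3y - 1).
Apply the quadratic formula to y² - 3y - 1 = 0: y = (3 ± √13)/2, i.e. y ≈ 3.3028 or y ≈ -0.3028.

y = -0.3028 or y = 3 or y = 3.3028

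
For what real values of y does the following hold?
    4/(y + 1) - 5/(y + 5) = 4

Multiply both sides by (y + 1)(y + 5):
4(y + 5) - 5(y + 1) = 4(y + 1)(y + 5).
Expand and collect terms: 4y² + 25y + 5 = 0.
By the quadratic formula, y = (-25 ± √545) / 8, so y ≈ -0.2068 or y ≈ -6.0432.
Neither value makes a denominator zero (y ≠ -1, y ≠ -5), so both are valid.

y = -6.0432 or y = -0.2068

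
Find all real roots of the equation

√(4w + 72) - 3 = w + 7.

Isolate the radical: √(4w + 72) = w + 10.
Square both sides: 4w + 72 = (w + 10)².
Expand and rearrange: w² + 16w + 28 = 0.
Solving gives w = -2 or w = -14.
Check each candidate in the original equation:
  w = -2: √(64) = 8, while w + 10 = 8 — valid.
  w = -14: √(16) = 4, while w + 10 = -4 — extraneous.

w = -2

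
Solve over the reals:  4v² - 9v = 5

Rearrange to standard form: 4v² - 9v - 5 = 0.
Discriminant: (-9)² − 4·4·(-5) = 161.
Quadratic formula: v = (9 ± √161) / 8.
So v = 9/8 + √(161)/8 ≈ 2.7111 or v = 9/8 - √(161)/8 ≈ -0.4611.

v = -0.4611 or v = 2.7111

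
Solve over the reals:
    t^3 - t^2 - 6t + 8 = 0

t = -2.5616 or t = 1.5616 or t = 2

Possible rational roots are divisors of 8. Testing t = 2 gives 0, so (t - 2) is a factor.
Divide: t^3 - t^2 - 6t + 8 = (t - 2)(t^2 + t - 4).
Apply the quadratic formula to t^2 + t - 4 = 0: t = (-1 +/- sqrt(17))/2, i.e. t ~= 1.5616 or t ~= -2.5616.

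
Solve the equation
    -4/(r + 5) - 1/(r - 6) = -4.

Multiply both sides by (r + 5)(r - 6):
-4(r - 6) - (r + 5) = -4(r + 5)(r - 6).
Expand and collect terms: -4r^2 + 9r + 101 = 0.
By the quadratic formula, r = (-9 +/- sqrt(1697)) / -8, so r ~= -4.0243 or r ~= 6.2743.
Neither value makes a denominator zero (r != -5, r != 6), so both are valid.

r = -4.0243 or r = 6.2743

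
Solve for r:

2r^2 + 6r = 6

r = -3.7913 or r = 0.7913

Rearrange to standard form: 2r^2 + 6r - 6 = 0.
Discriminant: (6)^2 - 4*2*(-6) = 84.
Quadratic formula: r = (-6 +/- sqrt(84)) / 4.
So r = -3/2 + sqrt(21)/2 ~= 0.7913 or r = -sqrt(21)/2 - 3/2 ~= -3.7913.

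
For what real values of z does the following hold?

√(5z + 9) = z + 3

z = -1 or z = 0

Square both sides: 5z + 9 = (z + 3)².
Expand and rearrange: z² + z = 0.
Solving gives z = 0 or z = -1.
Check each candidate in the original equation:
  z = 0: √(9) = 3, while z + 3 = 3 — valid.
  z = -1: √(4) = 2, while z + 3 = 2 — valid.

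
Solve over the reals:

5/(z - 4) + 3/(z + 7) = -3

z = -8.1588 or z = 2.4922

Multiply both sides by (z - 4)(z + 7):
5(z + 7) + 3(z - 4) = -3(z - 4)(z + 7).
Expand and collect terms: -3z² - 17z + 61 = 0.
By the quadratic formula, z = (17 ± √1021) / -6, so z ≈ -8.1588 or z ≈ 2.4922.
Neither value makes a denominator zero (z ≠ 4, z ≠ -7), so both are valid.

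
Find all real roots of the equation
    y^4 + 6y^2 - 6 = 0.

y = -0.9343 or y = 0.9343

Let u = y^2. The equation becomes u^2 + 6u - 6 = 0.
By the quadratic formula, u = -3 + sqrt(15) or u = -sqrt(15) - 3.
y^2 = -3 + sqrt(15) gives y = +/-sqrt(-3 + sqrt(15)) ~= +/-0.9343.
y^2 = -sqrt(15) - 3 < 0 has no real solution.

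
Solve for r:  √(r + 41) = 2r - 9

Square both sides: r + 41 = (2r - 9)².
Expand and rearrange: 4r² - 37r + 40 = 0.
Solving gives r = 8 or r = 1.25.
Check each candidate in the original equation:
  r = 8: √(49) = 7, while 2r - 9 = 7 — valid.
  r = 1.25: √(42.25) = 6.5, while 2r - 9 = -6.5 — extraneous.

r = 8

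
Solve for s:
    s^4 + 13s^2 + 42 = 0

No real solutions.

Let u = s^2. The equation becomes u^2 + 13u + 42 = 0.
Factor: (u + 6)(u + 7) = 0, so u = -6 or u = -7.
s^2 = -6 < 0 has no real solution.
s^2 = -7 < 0 has no real solution.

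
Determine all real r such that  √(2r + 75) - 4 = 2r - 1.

Isolate the radical: √(2r + 75) = 2r + 3.
Square both sides: 2r + 75 = (2r + 3)².
Expand and rearrange: 4r² + 10r - 66 = 0.
Solving gives r = 3 or r = -5.5.
Check each candidate in the original equation:
  r = 3: √(81) = 9, while 2r + 3 = 9 — valid.
  r = -5.5: √(64) = 8, while 2r + 3 = -8 — extraneous.

r = 3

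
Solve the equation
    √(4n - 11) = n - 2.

n = 3 or n = 5

Square both sides: 4n - 11 = (n - 2)².
Expand and rearrange: n² - 8n + 15 = 0.
Solving gives n = 5 or n = 3.
Check each candidate in the original equation:
  n = 5: √(9) = 3, while n - 2 = 3 — valid.
  n = 3: √(1) = 1, while n - 2 = 1 — valid.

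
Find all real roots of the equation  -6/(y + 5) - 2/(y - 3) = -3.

Multiply both sides by (y + 5)(y - 3):
-6(y - 3) - 2(y + 5) = -3(y + 5)(y - 3).
Expand and collect terms: -3y² + 2y + 37 = 0.
By the quadratic formula, y = (-2 ± √448) / -6, so y ≈ -3.1943 or y ≈ 3.861.
Neither value makes a denominator zero (y ≠ -5, y ≠ 3), so both are valid.

y = -3.1943 or y = 3.861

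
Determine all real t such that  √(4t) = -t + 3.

t = 1

Square both sides: 4t = (-t + 3)².
Expand and rearrange: t² - 10t + 9 = 0.
Solving gives t = 9 or t = 1.
Check each candidate in the original equation:
  t = 9: √(36) = 6, while -t + 3 = -6 — extraneous.
  t = 1: √(4) = 2, while -t + 3 = 2 — valid.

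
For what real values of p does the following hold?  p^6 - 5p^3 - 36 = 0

Let u = p^3. The equation becomes u^2 - 5u - 36 = 0.
Factor: (u - 9)(u + 4) = 0, so u = 9 or u = -4.
p^3 = 9 gives p = (9)^(1/3) ~= 2.0801.
p^3 = -4 gives p = -(4)^(1/3) ~= -1.5874.

p = -1.5874 or p = 2.0801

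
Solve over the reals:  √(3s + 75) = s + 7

Square both sides: 3s + 75 = (s + 7)².
Expand and rearrange: s² + 11s - 26 = 0.
Solving gives s = 2 or s = -13.
Check each candidate in the original equation:
  s = 2: √(81) = 9, while s + 7 = 9 — valid.
  s = -13: √(36) = 6, while s + 7 = -6 — extraneous.

s = 2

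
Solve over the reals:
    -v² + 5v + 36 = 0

v = -4 or v = 9

Factor: -1(v - 9)(v + 4) = 0.
So v = 9 or v = -4.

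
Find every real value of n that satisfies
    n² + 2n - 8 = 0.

Factor: (n - 2)(n + 4) = 0.
So n = 2 or n = -4.

n = -4 or n = 2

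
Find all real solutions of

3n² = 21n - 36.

n = 3 or n = 4

Bring every term to one side: 3n² - 21n + 36 = 0.
Factor: 3(n - 4)(n - 3) = 0.
So n = 4 or n = 3.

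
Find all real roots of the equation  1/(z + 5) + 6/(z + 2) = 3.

z = -4.8054 or z = 0.1387

Multiply both sides by (z + 5)(z + 2):
(z + 2) + 6(z + 5) = 3(z + 5)(z + 2).
Expand and collect terms: 3z^2 + 14z - 2 = 0.
By the quadratic formula, z = (-14 +/- sqrt(220)) / 6, so z ~= 0.1387 or z ~= -4.8054.
Neither value makes a denominator zero (z != -5, z != -2), so both are valid.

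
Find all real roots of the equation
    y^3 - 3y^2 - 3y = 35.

y = 5

Rearrange: y^3 - 3y^2 - 3y - 35 = 0.
Possible rational roots are divisors of -35. Testing y = 5 gives 0, so (y - 5) is a factor.
Divide: y^3 - 3y^2 - 3y - 35 = (y - 5)(y^2 + 2y + 7).
The quadratic y^2 + 2y + 7 has discriminant -24 < 0, so no further real roots.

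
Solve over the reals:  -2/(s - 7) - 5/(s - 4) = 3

s = 2.0726 or s = 6.5941

Multiply both sides by (s - 7)(s - 4):
-2(s - 4) - 5(s - 7) = 3(s - 7)(s - 4).
Expand and collect terms: 3s² - 26s + 41 = 0.
By the quadratic formula, s = (26 ± √184) / 6, so s ≈ 6.5941 or s ≈ 2.0726.
Neither value makes a denominator zero (s ≠ 7, s ≠ 4), so both are valid.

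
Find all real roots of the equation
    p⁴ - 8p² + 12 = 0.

p = -2.4495 or p = -1.4142 or p = 1.4142 or p = 2.4495

Let u = p². The equation becomes u² - 8u + 12 = 0.
Factor: (u - 6)(u - 2) = 0, so u = 6 or u = 2.
p² = 6 gives p = ±√(6) ≈ ±2.4495.
p² = 2 gives p = ±√(2) ≈ ±1.4142.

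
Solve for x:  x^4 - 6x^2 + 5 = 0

Let u = x^2. The equation becomes u^2 - 6u + 5 = 0.
Factor: (u - 5)(u - 1) = 0, so u = 5 or u = 1.
x^2 = 5 gives x = +/-sqrt(5) ~= +/-2.2361.
x^2 = 1 gives x = +/-1.

x = -2.2361 or x = -1 or x = 1 or x = 2.2361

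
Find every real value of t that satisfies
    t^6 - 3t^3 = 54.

Let u = t^3. The equation becomes u^2 - 3u - 54 = 0.
Factor: (u + 6)(u - 9) = 0, so u = -6 or u = 9.
t^3 = -6 gives t = -(6)^(1/3) ~= -1.8171.
t^3 = 9 gives t = (9)^(1/3) ~= 2.0801.

t = -1.8171 or t = 2.0801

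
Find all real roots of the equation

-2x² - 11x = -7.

Rearrange to standard form: -2x² - 11x + 7 = 0.
Discriminant: (-11)² − 4·(-2)·7 = 177.
Quadratic formula: x = (11 ± √177) / (-4).
So x = -√(177)/4 - 11/4 ≈ -6.076 or x = -11/4 + √(177)/4 ≈ 0.576.

x = -6.076 or x = 0.576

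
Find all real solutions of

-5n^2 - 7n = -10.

Rearrange to standard form: -5n^2 - 7n + 10 = 0.
Discriminant: (-7)^2 - 4*(-5)*10 = 249.
Quadratic formula: n = (7 +/- sqrt(249)) / (-10).
So n = -sqrt(249)/10 - 7/10 ~= -2.278 or n = -7/10 + sqrt(249)/10 ~= 0.878.

n = -2.278 or n = 0.878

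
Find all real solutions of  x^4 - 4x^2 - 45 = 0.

x = -3 or x = 3

Let u = x^2. The equation becomes u^2 - 4u - 45 = 0.
Factor: (u - 9)(u + 5) = 0, so u = 9 or u = -5.
x^2 = 9 gives x = +/-3.
x^2 = -5 < 0 has no real solution.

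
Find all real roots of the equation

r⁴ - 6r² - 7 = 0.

Let u = r². The equation becomes u² - 6u - 7 = 0.
Factor: (u - 7)(u + 1) = 0, so u = 7 or u = -1.
r² = 7 gives r = ±√(7) ≈ ±2.6458.
r² = -1 < 0 has no real solution.

r = -2.6458 or r = 2.6458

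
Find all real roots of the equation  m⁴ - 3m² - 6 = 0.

Let u = m². The equation becomes u² - 3u - 6 = 0.
By the quadratic formula, u = 3/2 + √(33)/2 or u = 3/2 - √(33)/2.
m² = 3/2 + √(33)/2 gives m = ±√(3/2 + √(33)/2) ≈ ±2.091.
m² = 3/2 - √(33)/2 < 0 has no real solution.

m = -2.091 or m = 2.091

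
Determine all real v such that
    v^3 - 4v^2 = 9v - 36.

v = -3 or v = 3 or v = 4

Rearrange: v^3 - 4v^2 - 9v + 36 = 0.
Possible rational roots are divisors of 36. Testing v = 4 gives 0, so (v - 4) is a factor.
Divide: v^3 - 4v^2 - 9v + 36 = (v - 4)(v^2 - 9).
Factor the quadratic: v = 3 or v = -3.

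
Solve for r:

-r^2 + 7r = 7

r = 1.2087 or r = 5.7913

Rearrange to standard form: -r^2 + 7r - 7 = 0.
Discriminant: (7)^2 - 4*(-1)*(-7) = 21.
Quadratic formula: r = (-7 +/- sqrt(21)) / (-2).
So r = 7/2 - sqrt(21)/2 ~= 1.2087 or r = sqrt(21)/2 + 7/2 ~= 5.7913.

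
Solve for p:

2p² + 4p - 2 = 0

Discriminant: (4)² − 4·2·(-2) = 32.
Quadratic formula: p = (-4 ± √32) / 4.
So p = -1 + √(2) ≈ 0.4142 or p = -√(2) - 1 ≈ -2.4142.

p = -2.4142 or p = 0.4142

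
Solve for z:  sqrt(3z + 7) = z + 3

z = -2 or z = -1

Square both sides: 3z + 7 = (z + 3)^2.
Expand and rearrange: z^2 + 3z + 2 = 0.
Solving gives z = -1 or z = -2.
Check each candidate in the original equation:
  z = -1: sqrt(4) = 2, while z + 3 = 2 — valid.
  z = -2: sqrt(1) = 1, while z + 3 = 1 — valid.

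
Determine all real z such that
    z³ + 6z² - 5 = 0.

Possible rational roots are divisors of -5. Testing z = -1 gives 0, so (z + 1) is a factor.
Divide: z³ + 6z² - 5 = (z + 1)(z² + 5z - 5).
Apply the quadratic formula to z² + 5z - 5 = 0: z = (-5 ± √45)/2, i.e. z ≈ 0.8541 or z ≈ -5.8541.

z = -5.8541 or z = -1 or z = 0.8541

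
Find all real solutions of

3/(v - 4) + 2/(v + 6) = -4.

Multiply both sides by (v - 4)(v + 6):
3(v + 6) + 2(v - 4) = -4(v - 4)(v + 6).
Expand and collect terms: -4v^2 - 13v + 86 = 0.
By the quadratic formula, v = (13 +/- sqrt(1545)) / -8, so v ~= -6.5383 or v ~= 3.2883.
Neither value makes a denominator zero (v != 4, v != -6), so both are valid.

v = -6.5383 or v = 3.2883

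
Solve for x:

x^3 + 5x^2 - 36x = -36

Rearrange: x^3 + 5x^2 - 36x + 36 = 0.
Possible rational roots are divisors of 36. Testing x = 3 gives 0, so (x - 3) is a factor.
Divide: x^3 + 5x^2 - 36x + 36 = (x - 3)(x^2 + 8x - 12).
Apply the quadratic formula to x^2 + 8x - 12 = 0: x = (-8 +/- sqrt(112))/2, i.e. x ~= 1.2915 or x ~= -9.2915.

x = -9.2915 or x = 1.2915 or x = 3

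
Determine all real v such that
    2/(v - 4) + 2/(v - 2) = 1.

Multiply both sides by (v - 4)(v - 2):
2(v - 2) + 2(v - 4) = (v - 4)(v - 2).
Expand and collect terms: v^2 - 10v + 20 = 0.
By the quadratic formula, v = (10 +/- sqrt(20)) / 2, so v ~= 7.2361 or v ~= 2.7639.
Neither value makes a denominator zero (v != 4, v != 2), so both are valid.

v = 2.7639 or v = 7.2361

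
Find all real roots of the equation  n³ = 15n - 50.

n = -5

Rearrange: n³ - 15n + 50 = 0.
Possible rational roots are divisors of 50. Testing n = -5 gives 0, so (n + 5) is a factor.
Divide: n³ - 15n + 50 = (n + 5)(n² - 5n + 10).
The quadratic n² - 5n + 10 has discriminant -15 < 0, so no further real roots.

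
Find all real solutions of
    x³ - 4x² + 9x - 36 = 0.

x = 4

Possible rational roots are divisors of -36. Testing x = 4 gives 0, so (x - 4) is a factor.
Divide: x³ - 4x² + 9x - 36 = (x - 4)(x² + 9).
The quadratic x² + 9 has discriminant -36 < 0, so no further real roots.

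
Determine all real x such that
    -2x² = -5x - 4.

x = -0.6375 or x = 3.1375

Rearrange to standard form: -2x² + 5x + 4 = 0.
Discriminant: (5)² − 4·(-2)·4 = 57.
Quadratic formula: x = (-5 ± √57) / (-4).
So x = 5/4 - √(57)/4 ≈ -0.6375 or x = 5/4 + √(57)/4 ≈ 3.1375.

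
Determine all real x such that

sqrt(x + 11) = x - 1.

Square both sides: x + 11 = (x - 1)^2.
Expand and rearrange: x^2 - 3x - 10 = 0.
Solving gives x = 5 or x = -2.
Check each candidate in the original equation:
  x = 5: sqrt(16) = 4, while x - 1 = 4 — valid.
  x = -2: sqrt(9) = 3, while x - 1 = -3 — extraneous.

x = 5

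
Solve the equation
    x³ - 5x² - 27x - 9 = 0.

Possible rational roots are divisors of -9. Testing x = -3 gives 0, so (x + 3) is a factor.
Divide: x³ - 5x² - 27x - 9 = (x + 3)(x² - 8x - 3).
Apply the quadratic formula to x² - 8x - 3 = 0: x = (8 ± √76)/2, i.e. x ≈ 8.3589 or x ≈ -0.3589.

x = -3 or x = -0.3589 or x = 8.3589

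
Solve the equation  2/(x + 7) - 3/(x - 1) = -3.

Multiply both sides by (x + 7)(x - 1):
2(x - 1) - 3(x + 7) = -3(x + 7)(x - 1).
Expand and collect terms: -3x² - 17x + 44 = 0.
By the quadratic formula, x = (17 ± √817) / -6, so x ≈ -7.5972 or x ≈ 1.9305.
Neither value makes a denominator zero (x ≠ -7, x ≠ 1), so both are valid.

x = -7.5972 or x = 1.9305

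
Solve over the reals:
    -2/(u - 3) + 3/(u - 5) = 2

u = 2.3625 or u = 6.1375

Multiply both sides by (u - 3)(u - 5):
-2(u - 5) + 3(u - 3) = 2(u - 3)(u - 5).
Expand and collect terms: 2u² - 17u + 29 = 0.
By the quadratic formula, u = (17 ± √57) / 4, so u ≈ 6.1375 or u ≈ 2.3625.
Neither value makes a denominator zero (u ≠ 3, u ≠ 5), so both are valid.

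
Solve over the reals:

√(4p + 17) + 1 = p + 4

Isolate the radical: √(4p + 17) = p + 3.
Square both sides: 4p + 17 = (p + 3)².
Expand and rearrange: p² + 2p - 8 = 0.
Solving gives p = 2 or p = -4.
Check each candidate in the original equation:
  p = 2: √(25) = 5, while p + 3 = 5 — valid.
  p = -4: √(1) = 1, while p + 3 = -1 — extraneous.

p = 2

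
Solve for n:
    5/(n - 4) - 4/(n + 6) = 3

Multiply both sides by (n - 4)(n + 6):
5(n + 6) - 4(n - 4) = 3(n - 4)(n + 6).
Expand and collect terms: 3n^2 + 5n - 118 = 0.
By the quadratic formula, n = (-5 +/- sqrt(1441)) / 6, so n ~= 5.4934 or n ~= -7.1601.
Neither value makes a denominator zero (n != 4, n != -6), so both are valid.

n = -7.1601 or n = 5.4934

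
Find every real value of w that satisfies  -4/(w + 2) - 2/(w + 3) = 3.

w = -4.4574 or w = -2.5426

Multiply both sides by (w + 2)(w + 3):
-4(w + 3) - 2(w + 2) = 3(w + 2)(w + 3).
Expand and collect terms: 3w² + 21w + 34 = 0.
By the quadratic formula, w = (-21 ± √33) / 6, so w ≈ -2.5426 or w ≈ -4.4574.
Neither value makes a denominator zero (w ≠ -2, w ≠ -3), so both are valid.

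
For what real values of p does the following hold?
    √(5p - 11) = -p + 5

Square both sides: 5p - 11 = (-p + 5)².
Expand and rearrange: p² - 15p + 36 = 0.
Solving gives p = 12 or p = 3.
Check each candidate in the original equation:
  p = 12: √(49) = 7, while -p + 5 = -7 — extraneous.
  p = 3: √(4) = 2, while -p + 5 = 2 — valid.

p = 3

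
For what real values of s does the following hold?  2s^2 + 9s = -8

s = -3.2808 or s = -1.2192

Rearrange to standard form: 2s^2 + 9s + 8 = 0.
Discriminant: (9)^2 - 4*2*8 = 17.
Quadratic formula: s = (-9 +/- sqrt(17)) / 4.
So s = -9/4 + sqrt(17)/4 ~= -1.2192 or s = -9/4 - sqrt(17)/4 ~= -3.2808.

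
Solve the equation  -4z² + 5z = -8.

z = -0.9212 or z = 2.1712

Rearrange to standard form: -4z² + 5z + 8 = 0.
Discriminant: (5)² − 4·(-4)·8 = 153.
Quadratic formula: z = (-5 ± √153) / (-8).
So z = 5/8 - 3·√(17)/8 ≈ -0.9212 or z = 5/8 + 3·√(17)/8 ≈ 2.1712.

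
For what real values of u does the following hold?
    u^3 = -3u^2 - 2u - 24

u = -4

Rearrange: u^3 + 3u^2 + 2u + 24 = 0.
Possible rational roots are divisors of 24. Testing u = -4 gives 0, so (u + 4) is a factor.
Divide: u^3 + 3u^2 + 2u + 24 = (u + 4)(u^2 - u + 6).
The quadratic u^2 - u + 6 has discriminant -23 < 0, so no further real roots.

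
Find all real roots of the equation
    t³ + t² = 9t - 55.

Rearrange: t³ + t² - 9t + 55 = 0.
Possible rational roots are divisors of 55. Testing t = -5 gives 0, so (t + 5) is a factor.
Divide: t³ + t² - 9t + 55 = (t + 5)(t² - 4t + 11).
The quadratic t² - 4t + 11 has discriminant -28 < 0, so no further real roots.

t = -5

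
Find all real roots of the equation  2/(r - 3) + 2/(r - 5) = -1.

r = -0.2361 or r = 4.2361

Multiply both sides by (r - 3)(r - 5):
2(r - 5) + 2(r - 3) = -(r - 3)(r - 5).
Expand and collect terms: -r² + 4r + 1 = 0.
By the quadratic formula, r = (-4 ± √20) / -2, so r ≈ -0.2361 or r ≈ 4.2361.
Neither value makes a denominator zero (r ≠ 3, r ≠ 5), so both are valid.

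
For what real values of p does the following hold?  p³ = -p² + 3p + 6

p = 2

Rearrange: p³ + p² - 3p - 6 = 0.
Possible rational roots are divisors of -6. Testing p = 2 gives 0, so (p - 2) is a factor.
Divide: p³ + p² - 3p - 6 = (p - 2)(p² + 3p + 3).
The quadratic p² + 3p + 3 has discriminant -3 < 0, so no further real roots.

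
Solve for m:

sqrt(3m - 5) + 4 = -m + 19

m = 10

Isolate the radical: sqrt(3m - 5) = -m + 15.
Square both sides: 3m - 5 = (-m + 15)^2.
Expand and rearrange: m^2 - 33m + 230 = 0.
Solving gives m = 23 or m = 10.
Check each candidate in the original equation:
  m = 23: sqrt(64) = 8, while -m + 15 = -8 — extraneous.
  m = 10: sqrt(25) = 5, while -m + 15 = 5 — valid.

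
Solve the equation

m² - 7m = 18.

m = -2 or m = 9

Bring every term to one side: m² - 7m - 18 = 0.
Factor: (m - 9)(m + 2) = 0.
So m = 9 or m = -2.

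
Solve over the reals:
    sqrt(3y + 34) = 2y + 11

Square both sides: 3y + 34 = (2y + 11)^2.
Expand and rearrange: 4y^2 + 41y + 87 = 0.
Solving gives y = -3 or y = -7.25.
Check each candidate in the original equation:
  y = -3: sqrt(25) = 5, while 2y + 11 = 5 — valid.
  y = -7.25: sqrt(12.25) = 3.5, while 2y + 11 = -3.5 — extraneous.

y = -3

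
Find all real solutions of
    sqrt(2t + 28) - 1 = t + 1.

Isolate the radical: sqrt(2t + 28) = t + 2.
Square both sides: 2t + 28 = (t + 2)^2.
Expand and rearrange: t^2 + 2t - 24 = 0.
Solving gives t = 4 or t = -6.
Check each candidate in the original equation:
  t = 4: sqrt(36) = 6, while t + 2 = 6 — valid.
  t = -6: sqrt(16) = 4, while t + 2 = -4 — extraneous.

t = 4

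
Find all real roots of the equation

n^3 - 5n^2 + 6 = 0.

n = -1 or n = 1.2679 or n = 4.7321

Possible rational roots are divisors of 6. Testing n = -1 gives 0, so (n + 1) is a factor.
Divide: n^3 - 5n^2 + 6 = (n + 1)(n^2 - 6n + 6).
Apply the quadratic formula to n^2 - 6n + 6 = 0: n = (6 +/- sqrt(12))/2, i.e. n ~= 4.7321 or n ~= 1.2679.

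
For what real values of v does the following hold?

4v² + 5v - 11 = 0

Discriminant: (5)² − 4·4·(-11) = 201.
Quadratic formula: v = (-5 ± √201) / 8.
So v = -5/8 + √(201)/8 ≈ 1.1472 or v = -√(201)/8 - 5/8 ≈ -2.3972.

v = -2.3972 or v = 1.1472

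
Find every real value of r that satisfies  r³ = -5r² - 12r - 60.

Rearrange: r³ + 5r² + 12r + 60 = 0.
Possible rational roots are divisors of 60. Testing r = -5 gives 0, so (r + 5) is a factor.
Divide: r³ + 5r² + 12r + 60 = (r + 5)(r² + 12).
The quadratic r² + 12 has discriminant -48 < 0, so no further real roots.

r = -5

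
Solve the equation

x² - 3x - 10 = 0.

Factor: (x - 5)(x + 2) = 0.
So x = 5 or x = -2.

x = -2 or x = 5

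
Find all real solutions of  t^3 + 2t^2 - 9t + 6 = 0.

Possible rational roots are divisors of 6. Testing t = 1 gives 0, so (t - 1) is a factor.
Divide: t^3 + 2t^2 - 9t + 6 = (t - 1)(t^2 + 3t - 6).
Apply the quadratic formula to t^2 + 3t - 6 = 0: t = (-3 +/- sqrt(33))/2, i.e. t ~= 1.3723 or t ~= -4.3723.

t = -4.3723 or t = 1 or t = 1.3723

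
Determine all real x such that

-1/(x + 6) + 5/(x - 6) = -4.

x = -5.7202 or x = 4.7202

Multiply both sides by (x + 6)(x - 6):
-(x - 6) + 5(x + 6) = -4(x + 6)(x - 6).
Expand and collect terms: -4x² - 4x + 108 = 0.
By the quadratic formula, x = (4 ± √1744) / -8, so x ≈ -5.7202 or x ≈ 4.7202.
Neither value makes a denominator zero (x ≠ -6, x ≠ 6), so both are valid.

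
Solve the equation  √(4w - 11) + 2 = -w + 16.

Isolate the radical: √(4w - 11) = -w + 14.
Square both sides: 4w - 11 = (-w + 14)².
Expand and rearrange: w² - 32w + 207 = 0.
Solving gives w = 23 or w = 9.
Check each candidate in the original equation:
  w = 23: √(81) = 9, while -w + 14 = -9 — extraneous.
  w = 9: √(25) = 5, while -w + 14 = 5 — valid.

w = 9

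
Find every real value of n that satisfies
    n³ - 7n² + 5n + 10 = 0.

n = -0.8541 or n = 2 or n = 5.8541

Possible rational roots are divisors of 10. Testing n = 2 gives 0, so (n - 2) is a factor.
Divide: n³ - 7n² + 5n + 10 = (n - 2)(n² - 5n - 5).
Apply the quadratic formula to n² - 5n - 5 = 0: n = (5 ± √45)/2, i.e. n ≈ 5.8541 or n ≈ -0.8541.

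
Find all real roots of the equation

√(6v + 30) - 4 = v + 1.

v = -5 or v = 1

Isolate the radical: √(6v + 30) = v + 5.
Square both sides: 6v + 30 = (v + 5)².
Expand and rearrange: v² + 4v - 5 = 0.
Solving gives v = 1 or v = -5.
Check each candidate in the original equation:
  v = 1: √(36) = 6, while v + 5 = 6 — valid.
  v = -5: √(0) = 0, while v + 5 = 0 — valid.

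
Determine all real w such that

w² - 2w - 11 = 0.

Discriminant: (-2)² − 4·1·(-11) = 48.
Quadratic formula: w = (2 ± √48) / 2.
So w = 1 + 2·√(3) ≈ 4.4641 or w = 1 - 2·√(3) ≈ -2.4641.

w = -2.4641 or w = 4.4641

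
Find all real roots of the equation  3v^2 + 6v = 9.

Bring every term to one side: 3v^2 + 6v - 9 = 0.
Factor: 3(v - 1)(v + 3) = 0.
So v = 1 or v = -3.

v = -3 or v = 1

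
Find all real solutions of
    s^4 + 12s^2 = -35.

No real solutions.

Let u = s^2. The equation becomes u^2 + 12u + 35 = 0.
Factor: (u + 7)(u + 5) = 0, so u = -7 or u = -5.
s^2 = -7 < 0 has no real solution.
s^2 = -5 < 0 has no real solution.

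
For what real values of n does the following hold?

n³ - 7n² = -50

n = -2.3166 or n = 4.3166 or n = 5

Rearrange: n³ - 7n² + 50 = 0.
Possible rational roots are divisors of 50. Testing n = 5 gives 0, so (n - 5) is a factor.
Divide: n³ - 7n² + 50 = (n - 5)(n² - 2n - 10).
Apply the quadratic formula to n² - 2n - 10 = 0: n = (2 ± √44)/2, i.e. n ≈ 4.3166 or n ≈ -2.3166.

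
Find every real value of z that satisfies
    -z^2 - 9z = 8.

z = -8 or z = -1

Bring every term to one side: -z^2 - 9z - 8 = 0.
Factor: -1(z + 1)(z + 8) = 0.
So z = -1 or z = -8.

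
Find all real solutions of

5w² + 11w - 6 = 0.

Discriminant: (11)² − 4·5·(-6) = 241.
Quadratic formula: w = (-11 ± √241) / 10.
So w = -11/10 + √(241)/10 ≈ 0.4524 or w = -√(241)/10 - 11/10 ≈ -2.6524.

w = -2.6524 or w = 0.4524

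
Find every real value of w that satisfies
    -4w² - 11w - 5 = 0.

w = -2.1754 or w = -0.5746

Discriminant: (-11)² − 4·(-4)·(-5) = 41.
Quadratic formula: w = (11 ± √41) / (-8).
So w = -11/8 - √(41)/8 ≈ -2.1754 or w = -11/8 + √(41)/8 ≈ -0.5746.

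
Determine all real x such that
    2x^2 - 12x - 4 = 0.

x = -0.3166 or x = 6.3166

Discriminant: (-12)^2 - 4*2*(-4) = 176.
Quadratic formula: x = (12 +/- sqrt(176)) / 4.
So x = 3 + sqrt(11) ~= 6.3166 or x = 3 - sqrt(11) ~= -0.3166.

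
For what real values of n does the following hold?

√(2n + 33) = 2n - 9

Square both sides: 2n + 33 = (2n - 9)².
Expand and rearrange: 4n² - 38n + 48 = 0.
Solving gives n = 8 or n = 1.5.
Check each candidate in the original equation:
  n = 8: √(49) = 7, while 2n - 9 = 7 — valid.
  n = 1.5: √(36) = 6, while 2n - 9 = -6 — extraneous.

n = 8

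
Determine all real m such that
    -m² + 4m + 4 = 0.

m = -0.8284 or m = 4.8284

Discriminant: (4)² − 4·(-1)·4 = 32.
Quadratic formula: m = (-4 ± √32) / (-2).
So m = 2 - 2·√(2) ≈ -0.8284 or m = 2 + 2·√(2) ≈ 4.8284.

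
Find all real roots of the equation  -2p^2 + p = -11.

p = -2.1085 or p = 2.6085

Rearrange to standard form: -2p^2 + p + 11 = 0.
Discriminant: (1)^2 - 4*(-2)*11 = 89.
Quadratic formula: p = (-1 +/- sqrt(89)) / (-4).
So p = 1/4 - sqrt(89)/4 ~= -2.1085 or p = 1/4 + sqrt(89)/4 ~= 2.6085.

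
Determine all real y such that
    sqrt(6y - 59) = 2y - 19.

Square both sides: 6y - 59 = (2y - 19)^2.
Expand and rearrange: 4y^2 - 82y + 420 = 0.
Solving gives y = 10.5 or y = 10.
Check each candidate in the original equation:
  y = 10.5: sqrt(4) = 2, while 2y - 19 = 2 — valid.
  y = 10: sqrt(1) = 1, while 2y - 19 = 1 — valid.

y = 10 or y = 10.5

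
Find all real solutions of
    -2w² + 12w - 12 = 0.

Discriminant: (12)² − 4·(-2)·(-12) = 48.
Quadratic formula: w = (-12 ± √48) / (-4).
So w = 3 - √(3) ≈ 1.2679 or w = √(3) + 3 ≈ 4.7321.

w = 1.2679 or w = 4.7321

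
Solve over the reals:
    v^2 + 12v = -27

Bring every term to one side: v^2 + 12v + 27 = 0.
Factor: (v + 3)(v + 9) = 0.
So v = -3 or v = -9.

v = -9 or v = -3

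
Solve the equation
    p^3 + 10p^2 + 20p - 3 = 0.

Possible rational roots are divisors of -3. Testing p = -3 gives 0, so (p + 3) is a factor.
Divide: p^3 + 10p^2 + 20p - 3 = (p + 3)(p^2 + 7p - 1).
Apply the quadratic formula to p^2 + 7p - 1 = 0: p = (-7 +/- sqrt(53))/2, i.e. p ~= 0.1401 or p ~= -7.1401.

p = -7.1401 or p = -3 or p = 0.1401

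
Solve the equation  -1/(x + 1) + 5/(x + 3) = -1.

x = -7.3166 or x = -0.6834

Multiply both sides by (x + 1)(x + 3):
-(x + 3) + 5(x + 1) = -(x + 1)(x + 3).
Expand and collect terms: -x^2 - 8x - 5 = 0.
By the quadratic formula, x = (8 +/- sqrt(44)) / -2, so x ~= -7.3166 or x ~= -0.6834.
Neither value makes a denominator zero (x != -1, x != -3), so both are valid.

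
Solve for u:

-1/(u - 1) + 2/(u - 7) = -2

u = 1.614 or u = 5.886

Multiply both sides by (u - 1)(u - 7):
-(u - 7) + 2(u - 1) = -2(u - 1)(u - 7).
Expand and collect terms: -2u^2 + 15u - 19 = 0.
By the quadratic formula, u = (-15 +/- sqrt(73)) / -4, so u ~= 1.614 or u ~= 5.886.
Neither value makes a denominator zero (u != 1, u != 7), so both are valid.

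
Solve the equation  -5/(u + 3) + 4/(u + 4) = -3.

Multiply both sides by (u + 3)(u + 4):
-5(u + 4) + 4(u + 3) = -3(u + 3)(u + 4).
Expand and collect terms: -3u² - 20u - 28 = 0.
Factor or apply the quadratic formula: u = -4.6667 or u = -2.
Neither value makes a denominator zero (u ≠ -3, u ≠ -4), so both are valid.

u = -4.6667 or u = -2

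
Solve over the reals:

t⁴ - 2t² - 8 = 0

Let u = t². The equation becomes u² - 2u - 8 = 0.
Factor: (u - 4)(u + 2) = 0, so u = 4 or u = -2.
t² = 4 gives t = ±2.
t² = -2 < 0 has no real solution.

t = -2 or t = 2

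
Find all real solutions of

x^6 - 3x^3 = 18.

x = -1.4422 or x = 1.8171

Let u = x^3. The equation becomes u^2 - 3u - 18 = 0.
Factor: (u - 6)(u + 3) = 0, so u = 6 or u = -3.
x^3 = 6 gives x = (6)^(1/3) ~= 1.8171.
x^3 = -3 gives x = -(3)^(1/3) ~= -1.4422.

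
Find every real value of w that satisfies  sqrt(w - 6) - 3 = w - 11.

Isolate the radical: sqrt(w - 6) = w - 8.
Square both sides: w - 6 = (w - 8)^2.
Expand and rearrange: w^2 - 17w + 70 = 0.
Solving gives w = 10 or w = 7.
Check each candidate in the original equation:
  w = 10: sqrt(4) = 2, while w - 8 = 2 — valid.
  w = 7: sqrt(1) = 1, while w - 8 = -1 — extraneous.

w = 10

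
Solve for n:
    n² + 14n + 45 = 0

Factor: (n + 5)(n + 9) = 0.
So n = -5 or n = -9.

n = -9 or n = -5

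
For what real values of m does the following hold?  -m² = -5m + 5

Rearrange to standard form: -m² + 5m - 5 = 0.
Discriminant: (5)² − 4·(-1)·(-5) = 5.
Quadratic formula: m = (-5 ± √5) / (-2).
So m = 5/2 - √(5)/2 ≈ 1.382 or m = √(5)/2 + 5/2 ≈ 3.618.

m = 1.382 or m = 3.618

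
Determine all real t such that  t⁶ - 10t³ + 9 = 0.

t = 1 or t = 2.0801

Let u = t³. The equation becomes u² - 10u + 9 = 0.
Factor: (u - 1)(u - 9) = 0, so u = 1 or u = 9.
t³ = 1 gives t = 1.
t³ = 9 gives t = ∛(9) ≈ 2.0801.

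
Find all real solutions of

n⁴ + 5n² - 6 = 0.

Let u = n². The equation becomes u² + 5u - 6 = 0.
Factor: (u + 6)(u - 1) = 0, so u = -6 or u = 1.
n² = -6 < 0 has no real solution.
n² = 1 gives n = ±1.

n = -1 or n = 1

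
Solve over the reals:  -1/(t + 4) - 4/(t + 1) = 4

t = -4.3561 or t = -1.8939

Multiply both sides by (t + 4)(t + 1):
-(t + 1) - 4(t + 4) = 4(t + 4)(t + 1).
Expand and collect terms: 4t^2 + 25t + 33 = 0.
By the quadratic formula, t = (-25 +/- sqrt(97)) / 8, so t ~= -1.8939 or t ~= -4.3561.
Neither value makes a denominator zero (t != -4, t != -1), so both are valid.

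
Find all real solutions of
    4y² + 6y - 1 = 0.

y = -1.6514 or y = 0.1514

Discriminant: (6)² − 4·4·(-1) = 52.
Quadratic formula: y = (-6 ± √52) / 8.
So y = -3/4 + √(13)/4 ≈ 0.1514 or y = -√(13)/4 - 3/4 ≈ -1.6514.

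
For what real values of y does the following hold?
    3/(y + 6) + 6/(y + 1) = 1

Multiply both sides by (y + 6)(y + 1):
3(y + 1) + 6(y + 6) = (y + 6)(y + 1).
Expand and collect terms: y² - 2y - 33 = 0.
By the quadratic formula, y = (2 ± √136) / 2, so y ≈ 6.831 or y ≈ -4.831.
Neither value makes a denominator zero (y ≠ -6, y ≠ -1), so both are valid.

y = -4.831 or y = 6.831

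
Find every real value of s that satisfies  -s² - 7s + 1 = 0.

s = -7.1401 or s = 0.1401

Discriminant: (-7)² − 4·(-1)·1 = 53.
Quadratic formula: s = (7 ± √53) / (-2).
So s = -√(53)/2 - 7/2 ≈ -7.1401 or s = -7/2 + √(53)/2 ≈ 0.1401.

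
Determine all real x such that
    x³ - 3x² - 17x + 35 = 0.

x = -3.8284 or x = 1.8284 or x = 5

Possible rational roots are divisors of 35. Testing x = 5 gives 0, so (x - 5) is a factor.
Divide: x³ - 3x² - 17x + 35 = (x - 5)(x² + 2x - 7).
Apply the quadratic formula to x² + 2x - 7 = 0: x = (-2 ± √32)/2, i.e. x ≈ 1.8284 or x ≈ -3.8284.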